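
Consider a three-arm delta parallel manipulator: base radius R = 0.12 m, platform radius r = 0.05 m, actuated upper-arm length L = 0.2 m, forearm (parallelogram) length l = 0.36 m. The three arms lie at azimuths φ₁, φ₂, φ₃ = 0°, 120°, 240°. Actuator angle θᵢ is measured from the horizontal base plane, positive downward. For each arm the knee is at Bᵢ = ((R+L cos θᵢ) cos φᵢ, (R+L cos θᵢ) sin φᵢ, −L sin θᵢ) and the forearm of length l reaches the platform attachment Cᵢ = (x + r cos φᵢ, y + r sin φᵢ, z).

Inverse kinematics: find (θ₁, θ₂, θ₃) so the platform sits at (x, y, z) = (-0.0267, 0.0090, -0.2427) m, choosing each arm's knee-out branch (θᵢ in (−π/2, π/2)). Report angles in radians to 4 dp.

θ₁ = 0.1742, θ₂ = -0.0876, θ₃ = 0.0000

φ1=0.0° → target in arm frame (-0.0267, 0.0090)
  A cos θ + B sin θ = C:  0.0967·cos θ + -0.2427·sin θ = 0.0532
  √(A²+B²)=0.2613;  θ1 = -1.1916+1.3659 ≈ 0.1742
φ2=120.0° → target in arm frame (0.0211, 0.0186)
  A=0.0489, B=-0.2427, C=(l²−L²−A²−y'²−z²)/(2L)=0.0699
  γ=atan2(-0.2427,0.0489)=-1.3722;  ψ=arccos(0.2824)=1.2845;  θ2=γ+ψ≈-0.0876
φ3=240.0° → target in arm frame (0.0056, -0.0276)
  e−x'=0.0644;  (l²−L²−(e−x')²−y'²−z²)/2L = 0.0645
  γ=atan2(-0.2427,0.0644)=-1.3113;  ψ=arccos(0.2567)=1.3112;  θ3=γ+ψ≈0.0000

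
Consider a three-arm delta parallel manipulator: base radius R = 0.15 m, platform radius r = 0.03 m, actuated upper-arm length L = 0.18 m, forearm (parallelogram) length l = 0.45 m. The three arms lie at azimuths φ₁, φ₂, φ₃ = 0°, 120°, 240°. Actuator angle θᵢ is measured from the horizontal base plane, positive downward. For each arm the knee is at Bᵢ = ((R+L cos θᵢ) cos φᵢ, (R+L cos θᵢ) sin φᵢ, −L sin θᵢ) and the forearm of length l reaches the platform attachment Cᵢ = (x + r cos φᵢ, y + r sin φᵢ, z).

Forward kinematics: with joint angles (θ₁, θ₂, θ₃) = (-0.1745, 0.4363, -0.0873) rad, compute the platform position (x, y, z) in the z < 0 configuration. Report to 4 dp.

(0.0497, -0.0662, -0.3386)

φ1=0.0°: virtual centre (0.2973, 0.0000, 0.0313), radius l
φ2=120.0°: virtual centre (-0.1416, 0.2452, -0.0761), radius l
centre 3 = (0.2993·cos240.0°, 0.2993·sin240.0°, 0.0157) = (-0.1497, -0.2592, 0.0157)
subtract pairs → two planes through P
linear system: -0.8777x+0.4904y = -0.0034−-0.2146z; -0.8938x+-0.5184y = 0.0005−-0.0311z
Cramer: x(z) = 0.0017-0.1416z;  y(z) = -0.0039+0.1842z
sphere 1 gives Az²+Bz+C=0 with A=1.0540, B=0.0198, C=-0.1141;  B²−4AC=0.4816;  roots -0.3386, 0.3198;  negative root z = -0.3386
x = 0.0497, y = -0.0662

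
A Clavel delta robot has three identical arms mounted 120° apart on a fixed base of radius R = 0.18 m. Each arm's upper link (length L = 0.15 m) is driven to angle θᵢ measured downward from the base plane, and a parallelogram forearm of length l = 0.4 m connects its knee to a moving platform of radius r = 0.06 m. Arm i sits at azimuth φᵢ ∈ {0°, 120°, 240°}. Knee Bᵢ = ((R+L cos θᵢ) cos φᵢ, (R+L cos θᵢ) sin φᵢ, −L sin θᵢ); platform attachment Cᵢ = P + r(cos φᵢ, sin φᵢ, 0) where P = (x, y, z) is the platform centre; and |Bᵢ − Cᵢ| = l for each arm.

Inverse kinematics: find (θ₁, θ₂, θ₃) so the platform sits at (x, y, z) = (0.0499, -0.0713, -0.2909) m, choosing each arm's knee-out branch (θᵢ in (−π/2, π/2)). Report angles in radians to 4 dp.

θ₁ = -0.2615, θ₂ = 0.5233, θ₃ = -0.1745

φ1=0.0° → target in arm frame (0.0499, -0.0713)
  A cos θ + B sin θ = C:  0.0701·cos θ + -0.2909·sin θ = 0.1429
  γ=atan2(-0.2909,0.0701)=-1.3343;  ψ=arccos(0.4777)=1.0728;  θ1=γ+ψ≈-0.2615
φ2=120.0° → target in arm frame (-0.0867, -0.0076)
  A=0.2067, B=-0.2909, C=(l²−L²−A²−y'²−z²)/(2L)=0.0337
  θ2 = atan2(B,A) + arccos(C/0.3569) = 0.5233
φ3=240.0° → target in arm frame (0.0368, 0.0789)
  A cos θ + B sin θ = C:  0.0832·cos θ + -0.2909·sin θ = 0.1324
  γ=atan2(-0.2909,0.0832)=-1.2922;  ψ=arccos(0.4378)=1.1177;  θ3=γ+ψ≈-0.1745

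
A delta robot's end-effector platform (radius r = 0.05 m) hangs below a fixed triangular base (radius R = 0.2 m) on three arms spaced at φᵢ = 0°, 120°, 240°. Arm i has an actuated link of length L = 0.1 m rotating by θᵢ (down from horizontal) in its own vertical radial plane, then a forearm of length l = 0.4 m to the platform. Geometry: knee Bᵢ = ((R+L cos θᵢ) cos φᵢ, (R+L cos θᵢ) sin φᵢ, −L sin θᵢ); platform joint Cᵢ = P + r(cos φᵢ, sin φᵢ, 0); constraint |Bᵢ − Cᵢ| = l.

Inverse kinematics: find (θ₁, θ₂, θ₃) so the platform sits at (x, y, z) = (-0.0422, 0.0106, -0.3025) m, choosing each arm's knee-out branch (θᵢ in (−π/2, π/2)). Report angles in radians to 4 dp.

θ₁ = 0.2623, θ₂ = -0.3489, θ₃ = -0.1741

rotate P by −φ1: (-0.0422, 0.0106, -0.3025)
  A cos θ + B sin θ = C:  0.1922·cos θ + -0.3025·sin θ = 0.1072
  θ1 = atan2(B,A) + arccos(C/0.3584) = 0.2623
φ2=120.0° → target in arm frame (0.0303, 0.0312)
  A=0.1197, B=-0.3025, C=(l²−L²−A²−y'²−z²)/(2L)=0.2159
  √(A²+B²)=0.3253;  θ2 = -1.1939+0.8450 ≈ -0.3489
rotate P by −φ3: (0.0119, -0.0418, -0.3025)
  e−x'=0.1381;  (l²−L²−(e−x')²−y'²−z²)/2L = 0.1884
  γ=atan2(-0.3025,0.1381)=-1.1426;  ψ=arccos(0.5665)=0.9685;  θ3=γ+ψ≈-0.1741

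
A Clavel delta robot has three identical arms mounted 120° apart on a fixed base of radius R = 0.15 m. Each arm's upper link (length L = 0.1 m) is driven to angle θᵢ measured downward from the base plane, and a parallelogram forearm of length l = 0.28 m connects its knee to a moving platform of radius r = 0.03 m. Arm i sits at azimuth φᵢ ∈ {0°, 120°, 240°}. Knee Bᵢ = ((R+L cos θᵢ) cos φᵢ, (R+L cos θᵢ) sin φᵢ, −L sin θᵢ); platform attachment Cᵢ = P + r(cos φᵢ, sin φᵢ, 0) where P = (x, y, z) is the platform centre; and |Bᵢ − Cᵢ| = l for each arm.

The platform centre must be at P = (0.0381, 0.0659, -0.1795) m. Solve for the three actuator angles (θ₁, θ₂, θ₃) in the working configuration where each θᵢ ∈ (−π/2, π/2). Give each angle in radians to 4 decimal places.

θ₁ = -0.2623, θ₂ = -0.2612, θ₃ = 0.8726

rotate P by −φ1: (0.0381, 0.0659, -0.1795)
  A cos θ + B sin θ = C:  0.0819·cos θ + -0.1795·sin θ = 0.1256
  γ=atan2(-0.1795,0.0819)=-1.1427;  ψ=arccos(0.6368)=0.8804;  θ1=γ+ψ≈-0.2623
φ2=120.0° → target in arm frame (0.0380, -0.0659)
  e−x'=0.0820;  (l²−L²−(e−x')²−y'²−z²)/2L = 0.1256
  θ2 = atan2(B,A) + arccos(C/0.1973) = -0.2612
arm 3 (φ=240.0°): x'=-0.0761, y'=0.0000
  A=0.1961, B=-0.1795, C=(l²−L²−A²−y'²−z²)/(2L)=-0.0114
  γ=atan2(-0.1795,0.1961)=-0.7412;  ψ=arccos(-0.0429)=1.6138;  θ3=γ+ψ≈0.8726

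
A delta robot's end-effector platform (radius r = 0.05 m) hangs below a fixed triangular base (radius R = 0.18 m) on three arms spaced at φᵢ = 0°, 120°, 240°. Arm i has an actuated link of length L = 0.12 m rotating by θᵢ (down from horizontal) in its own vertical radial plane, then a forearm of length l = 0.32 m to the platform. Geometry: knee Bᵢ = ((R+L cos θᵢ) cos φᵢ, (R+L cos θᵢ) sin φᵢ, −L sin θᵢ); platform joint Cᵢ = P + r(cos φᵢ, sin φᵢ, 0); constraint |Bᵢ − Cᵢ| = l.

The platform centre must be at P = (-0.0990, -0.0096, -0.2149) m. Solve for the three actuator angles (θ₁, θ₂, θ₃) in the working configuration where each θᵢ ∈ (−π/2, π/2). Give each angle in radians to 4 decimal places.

θ₁ = 0.9598, θ₂ = -0.0873, θ₃ = -0.2612

φ1=0.0° → target in arm frame (-0.0990, -0.0096)
  A=0.2290, B=-0.2149, C=(l²−L²−A²−y'²−z²)/(2L)=-0.0446
  θ1 = atan2(B,A) + arccos(C/0.3140) = 0.9598
arm 2 (φ=120.0°): x'=0.0412, y'=0.0905
  A cos θ + B sin θ = C:  0.0888·cos θ + -0.2149·sin θ = 0.1072
  γ=atan2(-0.2149,0.0888)=-1.1789;  ψ=arccos(0.4611)=1.0915;  θ2=γ+ψ≈-0.0873
rotate P by −φ3: (0.0578, -0.0809, -0.2149)
  e−x'=0.0722;  (l²−L²−(e−x')²−y'²−z²)/2L = 0.1252
  γ=atan2(-0.2149,0.0722)=-1.2467;  ψ=arccos(0.5524)=0.9855;  θ3=γ+ψ≈-0.2612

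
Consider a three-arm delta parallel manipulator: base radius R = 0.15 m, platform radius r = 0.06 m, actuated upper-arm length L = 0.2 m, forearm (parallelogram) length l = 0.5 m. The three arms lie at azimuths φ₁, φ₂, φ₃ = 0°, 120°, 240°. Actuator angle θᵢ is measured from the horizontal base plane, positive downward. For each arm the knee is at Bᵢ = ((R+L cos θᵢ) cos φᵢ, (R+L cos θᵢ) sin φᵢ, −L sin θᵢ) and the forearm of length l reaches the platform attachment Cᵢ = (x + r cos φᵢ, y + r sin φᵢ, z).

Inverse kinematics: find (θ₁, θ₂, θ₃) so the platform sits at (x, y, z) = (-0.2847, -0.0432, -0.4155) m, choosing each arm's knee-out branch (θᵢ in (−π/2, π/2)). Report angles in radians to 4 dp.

θ₁ = 1.2217, θ₂ = 0.1747, θ₃ = -0.0871

φ1=0.0° → target in arm frame (-0.2847, -0.0432)
  A cos θ + B sin θ = C:  0.3747·cos θ + -0.4155·sin θ = -0.2623
  γ=atan2(-0.4155,0.3747)=-0.8370;  ψ=arccos(-0.4688)=2.0587;  θ1=γ+ψ≈1.2217
arm 2 (φ=120.0°): x'=0.1049, y'=0.2682
  e−x'=-0.0149;  (l²−L²−(e−x')²−y'²−z²)/2L = -0.0869
  √(A²+B²)=0.4158;  θ2 = -1.6067+1.7814 ≈ 0.1747
φ3=240.0° → target in arm frame (0.1798, -0.2250)
  e−x'=-0.0898;  (l²−L²−(e−x')²−y'²−z²)/2L = -0.0533
  √(A²+B²)=0.4251;  θ3 = -1.7836+1.6964 ≈ -0.0871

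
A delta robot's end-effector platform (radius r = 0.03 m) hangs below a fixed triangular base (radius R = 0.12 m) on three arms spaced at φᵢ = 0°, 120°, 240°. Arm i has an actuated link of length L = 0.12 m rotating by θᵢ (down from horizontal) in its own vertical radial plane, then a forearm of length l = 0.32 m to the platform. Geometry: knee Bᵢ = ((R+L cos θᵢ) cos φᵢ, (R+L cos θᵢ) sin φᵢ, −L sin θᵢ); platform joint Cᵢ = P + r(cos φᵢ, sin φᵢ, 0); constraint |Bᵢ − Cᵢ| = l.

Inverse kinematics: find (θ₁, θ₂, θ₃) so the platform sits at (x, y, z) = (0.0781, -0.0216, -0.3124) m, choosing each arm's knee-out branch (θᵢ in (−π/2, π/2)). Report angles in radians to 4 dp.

θ₁ = 0.1745, θ₂ = 0.8729, θ₃ = 0.6983

φ1=0.0° → target in arm frame (0.0781, -0.0216)
  e−x'=0.0119;  (l²−L²−(e−x')²−y'²−z²)/2L = -0.0425
  √(A²+B²)=0.3126;  θ1 = -1.5327+1.7072 ≈ 0.1745
φ2=120.0° → target in arm frame (-0.0578, -0.0568)
  e−x'=0.1478;  (l²−L²−(e−x')²−y'²−z²)/2L = -0.1444
  γ=atan2(-0.3124,0.1478)=-1.1290;  ψ=arccos(-0.4178)=2.0019;  θ2=γ+ψ≈0.8729
arm 3 (φ=240.0°): x'=-0.0203, y'=0.0784
  e−x'=0.1103;  (l²−L²−(e−x')²−y'²−z²)/2L = -0.1163
  γ=atan2(-0.3124,0.1103)=-1.2313;  ψ=arccos(-0.3511)=1.9296;  θ3=γ+ψ≈0.6983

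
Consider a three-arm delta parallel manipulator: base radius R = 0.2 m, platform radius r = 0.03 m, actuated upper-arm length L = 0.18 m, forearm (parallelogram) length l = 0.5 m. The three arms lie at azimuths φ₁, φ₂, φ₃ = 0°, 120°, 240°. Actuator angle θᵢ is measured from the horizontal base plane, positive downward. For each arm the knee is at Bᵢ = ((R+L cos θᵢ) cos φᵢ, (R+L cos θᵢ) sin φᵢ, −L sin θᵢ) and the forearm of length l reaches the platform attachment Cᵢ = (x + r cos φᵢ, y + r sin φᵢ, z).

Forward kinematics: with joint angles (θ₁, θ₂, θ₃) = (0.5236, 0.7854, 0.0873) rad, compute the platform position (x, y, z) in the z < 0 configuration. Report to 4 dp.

arm 1 at φ=0.0°: ρ1 = 0.3259;  S1 = (0.3259, 0.0000, -0.0900)
φ2=120.0°: virtual centre (-0.1486, 0.2575, -0.1273), radius l
φ3=240.0°: virtual centre (-0.1747, -0.3025, -0.0157), radius l
subtract pairs → two planes through P
linear system: -0.9490x+0.5149y = -0.0097−-0.0746z; -1.0011x+-0.6050y = 0.0080−0.1486z
Cramer: x(z) = 0.0016+0.0288z;  y(z) = -0.0159+0.1979z
quadratic in z: (1.0400)z²+(0.1550)z+(-0.1365)=0, √Δ=0.7694 → z ∈ {-0.4444, 0.2954}; z = -0.4444 (taking z<0)
x = -0.0112, y = -0.1038

(-0.0112, -0.1038, -0.4444)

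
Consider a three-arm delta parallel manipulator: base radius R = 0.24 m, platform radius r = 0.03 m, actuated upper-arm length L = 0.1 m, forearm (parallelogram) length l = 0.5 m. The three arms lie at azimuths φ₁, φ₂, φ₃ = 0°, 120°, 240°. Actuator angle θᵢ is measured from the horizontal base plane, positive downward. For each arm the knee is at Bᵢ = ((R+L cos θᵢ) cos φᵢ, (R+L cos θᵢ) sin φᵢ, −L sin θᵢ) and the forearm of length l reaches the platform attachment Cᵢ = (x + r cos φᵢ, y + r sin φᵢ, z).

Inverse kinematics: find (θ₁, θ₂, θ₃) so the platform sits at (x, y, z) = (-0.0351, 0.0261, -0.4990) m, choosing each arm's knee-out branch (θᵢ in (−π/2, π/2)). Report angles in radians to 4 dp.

φ1=0.0° → target in arm frame (-0.0351, 0.0261)
  A=0.2451, B=-0.4990, C=(l²−L²−A²−y'²−z²)/(2L)=-0.3488
  θ1 = atan2(B,A) + arccos(C/0.5559) = 1.1347
arm 2 (φ=120.0°): x'=0.0402, y'=0.0173
  e−x'=0.1698;  (l²−L²−(e−x')²−y'²−z²)/2L = -0.1907
  √(A²+B²)=0.5271;  θ2 = -1.2427+1.9411 ≈ 0.6984
rotate P by −φ3: (-0.0051, -0.0434, -0.4990)
  e−x'=0.2151;  (l²−L²−(e−x')²−y'²−z²)/2L = -0.2857
  √(A²+B²)=0.5434;  θ3 = -1.1639+2.1244 ≈ 0.9605

θ₁ = 1.1347, θ₂ = 0.6984, θ₃ = 0.9605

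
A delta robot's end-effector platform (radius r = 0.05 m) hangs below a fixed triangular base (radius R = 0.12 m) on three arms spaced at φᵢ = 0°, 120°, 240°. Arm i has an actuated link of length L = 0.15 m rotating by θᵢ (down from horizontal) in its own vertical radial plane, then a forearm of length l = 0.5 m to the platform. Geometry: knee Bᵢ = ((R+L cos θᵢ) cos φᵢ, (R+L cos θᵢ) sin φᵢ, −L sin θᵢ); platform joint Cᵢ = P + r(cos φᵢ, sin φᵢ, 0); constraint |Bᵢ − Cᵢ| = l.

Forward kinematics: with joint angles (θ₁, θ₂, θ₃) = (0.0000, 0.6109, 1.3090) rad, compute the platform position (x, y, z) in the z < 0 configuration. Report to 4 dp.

(0.2212, 0.1644, -0.4722)

centre 1 = (0.2200·cos0.0°, 0.2200·sin0.0°, 0.0000) = (0.2200, 0.0000, 0.0000)
centre 2 = (0.1929·cos120.0°, 0.1929·sin120.0°, -0.0860) = (-0.0964, 0.1670, -0.0860)
arm 3 at φ=240.0°: e+L cos θ3 = 0.1088;  centre 3 = (-0.0544, -0.0942, -0.1449)
|centre ₂|²−|centre ₁|² = -0.0038;  |centre ₃|²−|centre ₁|² = -0.0156
plane₁₂: -0.6329x+0.3341y+-0.1721z = -0.0038
Cramer: x(z) = 0.0195-0.4271z;  y(z) = 0.0257-0.2939z
quadratic in z: (1.2688)z²+(0.1561)z+(-0.2092)=0, √Δ=1.0421 → z ∈ {-0.4722, 0.3491}; z = -0.4722 (taking z<0)
x = 0.2212, y = 0.1644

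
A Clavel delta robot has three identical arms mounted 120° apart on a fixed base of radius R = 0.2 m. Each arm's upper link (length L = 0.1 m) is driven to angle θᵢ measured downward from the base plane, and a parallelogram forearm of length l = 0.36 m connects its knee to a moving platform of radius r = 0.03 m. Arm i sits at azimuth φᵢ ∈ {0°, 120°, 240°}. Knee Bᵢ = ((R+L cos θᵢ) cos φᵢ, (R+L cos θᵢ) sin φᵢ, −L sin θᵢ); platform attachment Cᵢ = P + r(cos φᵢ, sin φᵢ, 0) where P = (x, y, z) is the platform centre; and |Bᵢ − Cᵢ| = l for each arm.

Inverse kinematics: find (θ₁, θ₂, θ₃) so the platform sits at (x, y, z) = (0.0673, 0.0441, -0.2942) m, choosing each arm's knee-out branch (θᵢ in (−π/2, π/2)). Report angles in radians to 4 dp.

θ₁ = -0.0002, θ₂ = 0.5239, θ₃ = 1.0469

φ1=0.0° → target in arm frame (0.0673, 0.0441)
  A cos θ + B sin θ = C:  0.1027·cos θ + -0.2942·sin θ = 0.1028
  √(A²+B²)=0.3116;  θ1 = -1.2349+1.2347 ≈ -0.0002
φ2=120.0° → target in arm frame (0.0045, -0.0803)
  A cos θ + B sin θ = C:  0.1655·cos θ + -0.2942·sin θ = -0.0039
  γ=atan2(-0.2942,0.1655)=-1.0585;  ψ=arccos(-0.0116)=1.5824;  θ2=γ+ψ≈0.5239
rotate P by −φ3: (-0.0718, 0.0362, -0.2942)
  A cos θ + B sin θ = C:  0.2418·cos θ + -0.2942·sin θ = -0.1338
  θ3 = atan2(B,A) + arccos(C/0.3808) = 1.0469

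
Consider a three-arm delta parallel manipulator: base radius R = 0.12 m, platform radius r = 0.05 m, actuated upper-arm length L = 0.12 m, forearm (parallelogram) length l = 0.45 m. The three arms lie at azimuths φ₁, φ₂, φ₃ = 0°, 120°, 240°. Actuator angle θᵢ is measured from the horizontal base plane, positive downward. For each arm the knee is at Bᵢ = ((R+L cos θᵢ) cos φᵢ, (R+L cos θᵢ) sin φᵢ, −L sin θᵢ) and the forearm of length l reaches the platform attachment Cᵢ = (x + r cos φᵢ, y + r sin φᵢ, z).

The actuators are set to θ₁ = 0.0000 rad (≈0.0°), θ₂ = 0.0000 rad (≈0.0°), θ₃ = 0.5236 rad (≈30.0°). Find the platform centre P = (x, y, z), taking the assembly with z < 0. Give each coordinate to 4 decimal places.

φ1=0.0°: virtual centre (0.1900, 0.0000, 0.0000), radius l
φ2=120.0°: virtual centre (-0.0950, 0.1645, 0.0000), radius l
arm 3 at φ=240.0°: ρ3 = 0.1739;  S3 = (-0.0870, -0.1506, -0.0600)
eliminate P² terms by subtracting sphere 1 from 2 and 3
plane₁₂: -0.5700x+0.3291y+0.0000z = 0.0000
det = 0.3540;  x = 0.0021+-0.1116z,  y = 0.0036+-0.1932z
sphere 1 gives Az²+Bz+C=0 with A=1.0498, B=0.0405, C=-0.1672;  B²−4AC=0.7036;  roots -0.4188, 0.3802;  negative root z = -0.4188
x = 0.0488, y = 0.0846

(0.0488, 0.0846, -0.4188)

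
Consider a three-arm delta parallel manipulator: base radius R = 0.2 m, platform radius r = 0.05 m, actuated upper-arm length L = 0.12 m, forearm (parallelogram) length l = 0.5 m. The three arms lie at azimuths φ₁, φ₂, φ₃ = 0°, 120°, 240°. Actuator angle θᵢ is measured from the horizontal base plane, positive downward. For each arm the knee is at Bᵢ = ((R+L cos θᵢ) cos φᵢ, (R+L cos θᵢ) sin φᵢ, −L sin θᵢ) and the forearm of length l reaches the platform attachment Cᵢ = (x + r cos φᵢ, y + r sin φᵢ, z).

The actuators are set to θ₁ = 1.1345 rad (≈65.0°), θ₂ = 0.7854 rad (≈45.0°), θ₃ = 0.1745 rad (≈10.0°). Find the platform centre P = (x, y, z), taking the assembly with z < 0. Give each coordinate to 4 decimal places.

arm 1 at φ=0.0°: e+L cos θ1 = 0.2007;  S1 = (0.2007, 0.0000, -0.1088)
arm 2 at φ=120.0°: e+L cos θ2 = 0.2349;  S2 = (-0.1174, 0.2034, -0.0849)
φ3=240.0°: virtual centre (-0.1341, -0.2322, -0.0208), radius l
eliminate P² terms by subtracting sphere 1 from 2 and 3
linear system: -0.6363x+0.4068y = 0.0102−0.0478z; -0.6696x+-0.4645y = 0.0202−0.1758z
det = 0.5679;  x = -0.0229+0.1651z,  y = -0.0106+0.1406z
sphere 1 gives Az²+Bz+C=0 with A=1.0470, B=0.1407, C=-0.1881;  B²−4AC=0.8075;  roots -0.4963, 0.3619;  negative root z = -0.4963
x = -0.1048, y = -0.0804

(-0.1048, -0.0804, -0.4963)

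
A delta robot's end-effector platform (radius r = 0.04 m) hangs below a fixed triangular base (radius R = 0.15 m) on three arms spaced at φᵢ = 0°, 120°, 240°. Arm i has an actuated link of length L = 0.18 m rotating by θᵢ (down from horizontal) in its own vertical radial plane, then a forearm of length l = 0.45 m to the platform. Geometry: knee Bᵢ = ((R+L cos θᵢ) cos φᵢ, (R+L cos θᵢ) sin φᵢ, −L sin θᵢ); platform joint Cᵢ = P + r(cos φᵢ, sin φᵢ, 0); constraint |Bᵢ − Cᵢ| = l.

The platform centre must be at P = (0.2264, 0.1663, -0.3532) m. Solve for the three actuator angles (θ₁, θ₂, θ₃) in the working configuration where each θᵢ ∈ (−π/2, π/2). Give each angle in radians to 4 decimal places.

θ₁ = -0.3493, θ₂ = 0.5235, θ₃ = 1.3962

rotate P by −φ1: (0.2264, 0.1663, -0.3532)
  e−x'=-0.1164;  (l²−L²−(e−x')²−y'²−z²)/2L = 0.0115
  √(A²+B²)=0.3719;  θ1 = -1.8891+1.5398 ≈ -0.3493
arm 2 (φ=120.0°): x'=0.0308, y'=-0.2792
  e−x'=0.0792;  (l²−L²−(e−x')²−y'²−z²)/2L = -0.1080
  γ=atan2(-0.3532,0.0792)=-1.3503;  ψ=arccos(-0.2984)=1.8738;  θ2=γ+ψ≈0.5235
rotate P by −φ3: (-0.2572, 0.1129, -0.3532)
  A cos θ + B sin θ = C:  0.3672·cos θ + -0.3532·sin θ = -0.2840
  √(A²+B²)=0.5095;  θ3 = -0.7659+2.1621 ≈ 1.3962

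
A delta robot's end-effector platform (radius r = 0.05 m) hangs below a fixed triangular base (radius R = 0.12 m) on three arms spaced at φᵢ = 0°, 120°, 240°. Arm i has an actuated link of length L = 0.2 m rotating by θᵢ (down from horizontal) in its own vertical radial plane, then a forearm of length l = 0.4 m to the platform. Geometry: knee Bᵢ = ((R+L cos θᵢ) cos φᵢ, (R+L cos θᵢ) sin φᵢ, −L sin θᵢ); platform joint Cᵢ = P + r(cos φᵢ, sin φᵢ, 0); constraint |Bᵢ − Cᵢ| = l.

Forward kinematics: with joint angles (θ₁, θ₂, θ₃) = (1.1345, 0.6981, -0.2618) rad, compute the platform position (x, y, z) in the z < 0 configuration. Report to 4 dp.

φ1=0.0°: virtual centre (0.1545, 0.0000, -0.1813), radius l
arm 2 at φ=120.0°: ρ2 = 0.2232;  centre 2 = (-0.1116, 0.1933, -0.1286)
arm 3 at φ=240.0°: ρ3 = 0.2632;  centre 3 = (-0.1316, -0.2279, 0.0518)
eliminate P² terms by subtracting sphere 1 from 2 and 3
linear system: -0.5322x+0.3866y = 0.0096−0.1054z; -0.5722x+-0.4559y = 0.0152−0.4661z
Cramer: x(z) = -0.0221+0.4921z;  y(z) = -0.0056+0.4047z
sphere 1 gives Az²+Bz+C=0 with A=1.4059, B=0.1842, C=-0.0959;  B²−4AC=0.5733;  roots -0.3348, 0.2038;  negative root z = -0.3348
x = -0.1869, y = -0.1411

(-0.1869, -0.1411, -0.3348)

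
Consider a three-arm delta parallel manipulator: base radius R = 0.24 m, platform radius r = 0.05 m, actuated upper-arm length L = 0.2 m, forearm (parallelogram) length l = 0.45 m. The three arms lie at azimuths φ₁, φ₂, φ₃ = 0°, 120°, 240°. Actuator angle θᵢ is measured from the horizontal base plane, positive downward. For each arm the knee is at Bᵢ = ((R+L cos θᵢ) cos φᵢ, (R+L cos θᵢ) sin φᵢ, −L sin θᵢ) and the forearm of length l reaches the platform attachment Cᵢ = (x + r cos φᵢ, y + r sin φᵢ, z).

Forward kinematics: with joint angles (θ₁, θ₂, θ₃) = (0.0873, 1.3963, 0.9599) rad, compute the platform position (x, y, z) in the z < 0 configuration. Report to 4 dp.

(0.1776, -0.0780, -0.4068)

φ1=0.0°: virtual centre (0.3892, 0.0000, -0.0174), radius l
φ2=120.0°: virtual centre (-0.1124, 0.1946, -0.1970), radius l
O3 = (0.3047·cos240.0°, 0.3047·sin240.0°, -0.1638) = (-0.1524, -0.2639, -0.1638)
subtract pairs → two planes through P
linear system: -1.0032x+0.3892y = -0.0625−-0.3590z; -1.0832x+-0.5278y = -0.0321−-0.2928z
det = 0.9511;  x = 0.0478+-0.3191z,  y = -0.0373+0.1001z
into |P−O₁|² = l²: 1.1118z² + 0.2453z + -0.0842 = 0;  Δ = 0.4348;  z = -0.4068 or 0.1862 → z<0 root = -0.4068
x = 0.1776, y = -0.0780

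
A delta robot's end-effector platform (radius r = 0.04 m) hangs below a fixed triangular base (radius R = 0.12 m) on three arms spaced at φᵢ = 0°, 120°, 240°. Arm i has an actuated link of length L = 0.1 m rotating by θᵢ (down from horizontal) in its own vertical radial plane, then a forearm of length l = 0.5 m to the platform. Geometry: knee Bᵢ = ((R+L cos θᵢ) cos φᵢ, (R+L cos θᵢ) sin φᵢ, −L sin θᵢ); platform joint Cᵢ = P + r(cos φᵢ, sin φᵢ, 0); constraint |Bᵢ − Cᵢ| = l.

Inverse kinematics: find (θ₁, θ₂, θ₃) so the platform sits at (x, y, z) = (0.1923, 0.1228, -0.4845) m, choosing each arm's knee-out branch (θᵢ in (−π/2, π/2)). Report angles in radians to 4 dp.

φ1=0.0° → target in arm frame (0.1923, 0.1228)
  e−x'=-0.1123;  (l²−L²−(e−x')²−y'²−z²)/2L = -0.1122
  θ1 = atan2(B,A) + arccos(C/0.4973) = -0.0003
rotate P by −φ2: (0.0102, -0.2279, -0.4845)
  e−x'=0.0698;  (l²−L²−(e−x')²−y'²−z²)/2L = -0.2578
  θ2 = atan2(B,A) + arccos(C/0.4895) = 0.6978
arm 3 (φ=240.0°): x'=-0.2025, y'=0.1051
  e−x'=0.2825;  (l²−L²−(e−x')²−y'²−z²)/2L = -0.4280
  θ3 = atan2(B,A) + arccos(C/0.5608) = 1.3960

θ₁ = -0.0003, θ₂ = 0.6978, θ₃ = 1.3960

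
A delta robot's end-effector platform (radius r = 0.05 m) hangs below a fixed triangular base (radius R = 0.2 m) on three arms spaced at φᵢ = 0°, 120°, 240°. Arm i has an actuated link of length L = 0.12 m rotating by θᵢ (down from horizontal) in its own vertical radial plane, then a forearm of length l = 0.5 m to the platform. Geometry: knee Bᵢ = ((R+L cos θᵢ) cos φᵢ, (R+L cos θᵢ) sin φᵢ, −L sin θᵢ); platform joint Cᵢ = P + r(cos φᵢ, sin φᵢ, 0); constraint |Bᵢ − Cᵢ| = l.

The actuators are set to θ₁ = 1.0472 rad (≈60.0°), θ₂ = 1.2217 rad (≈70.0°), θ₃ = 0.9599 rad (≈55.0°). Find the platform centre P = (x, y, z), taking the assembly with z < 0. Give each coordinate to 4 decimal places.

φ1=0.0°: virtual centre (0.2100, 0.0000, -0.1039), radius l
centre 2 = (0.1910·cos120.0°, 0.1910·sin120.0°, -0.1128) = (-0.0955, 0.1655, -0.1128)
arm 3 at φ=240.0°: ρ3 = 0.2188;  centre 3 = (-0.1094, -0.1895, -0.0983)
|centre ₂|²−|centre ₁|² = -0.0057;  |centre ₃|²−|centre ₁|² = 0.0026
plane₁₂: -0.6110x+0.3309y+-0.0177z = -0.0057
det = 0.4430;  x = 0.0029+-0.0067z,  y = -0.0119+0.0410z
into |P−centre ₁|² = l²: 1.0017z² + 0.2097z + -0.1962 = 0;  Δ = 0.8300;  z = -0.5594 or 0.3501 → z<0 root = -0.5594
x = 0.0066, y = -0.0348

(0.0066, -0.0348, -0.5594)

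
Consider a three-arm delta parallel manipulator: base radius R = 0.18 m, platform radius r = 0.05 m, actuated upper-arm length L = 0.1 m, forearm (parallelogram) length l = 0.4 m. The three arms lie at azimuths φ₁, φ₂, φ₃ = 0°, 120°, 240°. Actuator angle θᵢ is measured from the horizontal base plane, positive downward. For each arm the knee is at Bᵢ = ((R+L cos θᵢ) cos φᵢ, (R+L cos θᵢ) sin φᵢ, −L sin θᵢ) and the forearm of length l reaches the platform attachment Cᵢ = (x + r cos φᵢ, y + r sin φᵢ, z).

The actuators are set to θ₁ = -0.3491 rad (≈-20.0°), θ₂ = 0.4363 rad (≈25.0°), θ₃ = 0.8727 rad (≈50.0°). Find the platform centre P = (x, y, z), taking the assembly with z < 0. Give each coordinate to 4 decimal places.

φ1=0.0°: virtual centre (0.2240, 0.0000, 0.0342), radius l
S2 = (0.2206·cos120.0°, 0.2206·sin120.0°, -0.0423) = (-0.1103, 0.1911, -0.0423)
arm 3 at φ=240.0°: (R−r)+L cos θ3 = 0.1943;  S3 = (-0.0971, -0.1682, -0.0766)
eliminate P² terms by subtracting sphere 1 from 2 and 3
[-0.6686 0.3821 -0.1529]·P = -0.0009;  [-0.6422 -0.3365 -0.2216]·P = -0.0077
Cramer: x(z) = 0.0069-0.2894z;  y(z) = 0.0098-0.1062z
quadratic in z: (1.0951)z²+(0.0552)z+(-0.1116)=0, √Δ=0.7014 → z ∈ {-0.3454, 0.2951}; z = -0.3454 (taking z<0)
x = 0.1069, y = 0.0465

(0.1069, 0.0465, -0.3454)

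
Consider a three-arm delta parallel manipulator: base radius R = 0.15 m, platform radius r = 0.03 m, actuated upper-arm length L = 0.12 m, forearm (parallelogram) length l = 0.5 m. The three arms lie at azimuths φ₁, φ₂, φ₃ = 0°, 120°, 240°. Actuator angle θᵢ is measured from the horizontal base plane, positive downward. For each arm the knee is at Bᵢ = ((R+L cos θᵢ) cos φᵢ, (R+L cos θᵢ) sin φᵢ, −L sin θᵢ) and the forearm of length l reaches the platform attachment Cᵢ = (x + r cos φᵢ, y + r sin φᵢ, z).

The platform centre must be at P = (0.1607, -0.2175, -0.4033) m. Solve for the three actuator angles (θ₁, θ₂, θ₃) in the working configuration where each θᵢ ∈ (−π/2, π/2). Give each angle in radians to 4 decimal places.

φ1=0.0° → target in arm frame (0.1607, -0.2175)
  A cos θ + B sin θ = C:  -0.0407·cos θ + -0.4033·sin θ = 0.0999
  γ=atan2(-0.4033,-0.0407)=-1.6714;  ψ=arccos(0.2466)=1.3217;  θ1=γ+ψ≈-0.3497
arm 2 (φ=120.0°): x'=-0.2687, y'=-0.0304
  A=0.3887, B=-0.4033, C=(l²−L²−A²−y'²−z²)/(2L)=-0.3295
  θ2 = atan2(B,A) + arccos(C/0.5601) = 1.3958
φ3=240.0° → target in arm frame (0.1080, 0.2479)
  A=0.0120, B=-0.4033, C=(l²−L²−A²−y'²−z²)/(2L)=0.0473
  θ3 = atan2(B,A) + arccos(C/0.4035) = -0.0877

θ₁ = -0.3497, θ₂ = 1.3958, θ₃ = -0.0877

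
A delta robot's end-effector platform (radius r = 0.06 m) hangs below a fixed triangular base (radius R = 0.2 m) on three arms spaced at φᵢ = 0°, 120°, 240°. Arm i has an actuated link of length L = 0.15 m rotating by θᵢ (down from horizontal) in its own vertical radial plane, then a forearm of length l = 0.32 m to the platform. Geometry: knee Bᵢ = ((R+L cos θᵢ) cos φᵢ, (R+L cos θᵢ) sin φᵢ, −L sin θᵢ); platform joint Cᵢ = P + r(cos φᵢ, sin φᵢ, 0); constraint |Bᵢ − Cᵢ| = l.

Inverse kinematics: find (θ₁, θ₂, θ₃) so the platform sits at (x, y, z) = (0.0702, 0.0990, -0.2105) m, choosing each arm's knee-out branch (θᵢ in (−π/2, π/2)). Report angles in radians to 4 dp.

θ₁ = 0.0004, θ₂ = 0.1745, θ₃ = 1.2217

arm 1 (φ=0.0°): x'=0.0702, y'=0.0990
  A=0.0698, B=-0.2105, C=(l²−L²−A²−y'²−z²)/(2L)=0.0697
  γ=atan2(-0.2105,0.0698)=-1.2506;  ψ=arccos(0.3144)=1.2510;  θ1=γ+ψ≈0.0004
φ2=120.0° → target in arm frame (0.0506, -0.1103)
  A cos θ + B sin θ = C:  0.0894·cos θ + -0.2105·sin θ = 0.0515
  √(A²+B²)=0.2287;  θ2 = -1.1693+1.3438 ≈ 0.1745
rotate P by −φ3: (-0.1208, 0.0113, -0.2105)
  A cos θ + B sin θ = C:  0.2608·cos θ + -0.2105·sin θ = -0.1086
  √(A²+B²)=0.3352;  θ3 = -0.6790+1.9007 ≈ 1.2217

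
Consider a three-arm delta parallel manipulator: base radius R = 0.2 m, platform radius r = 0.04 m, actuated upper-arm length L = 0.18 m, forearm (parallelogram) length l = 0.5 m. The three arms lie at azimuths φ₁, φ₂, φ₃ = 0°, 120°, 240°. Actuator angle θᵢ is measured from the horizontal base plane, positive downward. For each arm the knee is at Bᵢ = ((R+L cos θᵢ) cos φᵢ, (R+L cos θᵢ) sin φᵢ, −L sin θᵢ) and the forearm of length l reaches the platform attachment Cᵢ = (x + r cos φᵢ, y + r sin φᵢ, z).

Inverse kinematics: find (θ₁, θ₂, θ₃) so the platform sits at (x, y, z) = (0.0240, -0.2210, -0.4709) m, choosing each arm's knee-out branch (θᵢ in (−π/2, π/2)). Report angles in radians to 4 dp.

θ₁ = 0.6983, θ₂ = 1.3964, θ₃ = 0.0874

rotate P by −φ1: (0.0240, -0.2210, -0.4709)
  A=0.1360, B=-0.4709, C=(l²−L²−A²−y'²−z²)/(2L)=-0.1986
  √(A²+B²)=0.4901;  θ1 = -1.2896+1.9879 ≈ 0.6983
arm 2 (φ=120.0°): x'=-0.2034, y'=0.0897
  A=0.3634, B=-0.4709, C=(l²−L²−A²−y'²−z²)/(2L)=-0.4007
  √(A²+B²)=0.5948;  θ2 = -0.9136+2.3099 ≈ 1.3964
rotate P by −φ3: (0.1794, 0.1313, -0.4709)
  A=-0.0194, B=-0.4709, C=(l²−L²−A²−y'²−z²)/(2L)=-0.0604
  θ3 = atan2(B,A) + arccos(C/0.4713) = 0.0874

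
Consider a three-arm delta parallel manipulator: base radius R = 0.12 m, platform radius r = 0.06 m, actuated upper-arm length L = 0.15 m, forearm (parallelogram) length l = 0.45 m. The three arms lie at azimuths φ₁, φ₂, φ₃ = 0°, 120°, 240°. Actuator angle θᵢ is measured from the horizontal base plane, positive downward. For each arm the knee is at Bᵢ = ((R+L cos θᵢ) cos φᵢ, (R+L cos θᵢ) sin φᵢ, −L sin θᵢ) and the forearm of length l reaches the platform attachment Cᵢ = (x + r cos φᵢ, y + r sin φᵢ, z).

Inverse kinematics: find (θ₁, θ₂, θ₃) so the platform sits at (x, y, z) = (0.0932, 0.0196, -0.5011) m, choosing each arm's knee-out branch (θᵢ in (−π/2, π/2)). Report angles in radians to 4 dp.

φ1=0.0° → target in arm frame (0.0932, 0.0196)
  A=-0.0332, B=-0.5011, C=(l²−L²−A²−y'²−z²)/(2L)=-0.2420
  √(A²+B²)=0.5022;  θ1 = -1.6370+2.0735 ≈ 0.4365
arm 2 (φ=120.0°): x'=-0.0296, y'=-0.0905
  e−x'=0.0896;  (l²−L²−(e−x')²−y'²−z²)/2L = -0.2911
  √(A²+B²)=0.5091;  θ2 = -1.3938+2.1795 ≈ 0.7857
rotate P by −φ3: (-0.0636, 0.0709, -0.5011)
  e−x'=0.1236;  (l²−L²−(e−x')²−y'²−z²)/2L = -0.3047
  √(A²+B²)=0.5161;  θ3 = -1.3290+2.2022 ≈ 0.8732

θ₁ = 0.4365, θ₂ = 0.7857, θ₃ = 0.8732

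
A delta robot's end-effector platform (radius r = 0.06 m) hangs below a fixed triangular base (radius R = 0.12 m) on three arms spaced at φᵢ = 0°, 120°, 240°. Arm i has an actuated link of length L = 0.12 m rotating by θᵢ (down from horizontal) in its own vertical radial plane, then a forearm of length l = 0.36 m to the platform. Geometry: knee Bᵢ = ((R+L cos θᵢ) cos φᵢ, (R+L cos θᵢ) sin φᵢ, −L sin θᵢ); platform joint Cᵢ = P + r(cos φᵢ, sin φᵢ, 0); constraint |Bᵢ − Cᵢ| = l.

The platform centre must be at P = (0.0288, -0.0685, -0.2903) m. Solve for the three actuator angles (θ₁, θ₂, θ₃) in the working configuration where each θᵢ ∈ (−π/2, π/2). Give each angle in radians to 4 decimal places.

θ₁ = -0.2617, θ₂ = 0.2619, θ₃ = -0.3485

arm 1 (φ=0.0°): x'=0.0288, y'=-0.0685
  e−x'=0.0312;  (l²−L²−(e−x')²−y'²−z²)/2L = 0.1053
  θ1 = atan2(B,A) + arccos(C/0.2920) = -0.2617
arm 2 (φ=120.0°): x'=-0.0737, y'=0.0093
  e−x'=0.1337;  (l²−L²−(e−x')²−y'²−z²)/2L = 0.0540
  γ=atan2(-0.2903,0.1337)=-1.1391;  ψ=arccos(0.1689)=1.4011;  θ2=γ+ψ≈0.2619
φ3=240.0° → target in arm frame (0.0449, 0.0592)
  e−x'=0.0151;  (l²−L²−(e−x')²−y'²−z²)/2L = 0.1133
  √(A²+B²)=0.2907;  θ3 = -1.5189+1.1704 ≈ -0.3485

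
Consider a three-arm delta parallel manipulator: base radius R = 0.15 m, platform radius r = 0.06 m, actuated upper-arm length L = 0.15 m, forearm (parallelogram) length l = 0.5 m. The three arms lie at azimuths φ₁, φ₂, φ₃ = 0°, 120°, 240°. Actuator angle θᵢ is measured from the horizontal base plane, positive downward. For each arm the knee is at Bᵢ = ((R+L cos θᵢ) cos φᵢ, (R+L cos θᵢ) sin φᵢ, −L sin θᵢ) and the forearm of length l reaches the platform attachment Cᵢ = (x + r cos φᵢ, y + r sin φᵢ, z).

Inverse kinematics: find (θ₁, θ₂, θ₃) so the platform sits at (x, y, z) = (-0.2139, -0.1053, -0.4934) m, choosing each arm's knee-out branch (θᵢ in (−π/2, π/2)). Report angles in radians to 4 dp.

φ1=0.0° → target in arm frame (-0.2139, -0.1053)
  A cos θ + B sin θ = C:  0.3039·cos θ + -0.4934·sin θ = -0.3980
  γ=atan2(-0.4934,0.3039)=-1.0187;  ψ=arccos(-0.6867)=2.3278;  θ1=γ+ψ≈1.3091
φ2=120.0° → target in arm frame (0.0158, 0.2379)
  e−x'=0.0742;  (l²−L²−(e−x')²−y'²−z²)/2L = -0.2602
  √(A²+B²)=0.4990;  θ2 = -1.4214+2.1193 ≈ 0.6979
rotate P by −φ3: (0.1981, -0.1326, -0.4934)
  A cos θ + B sin θ = C:  -0.1081·cos θ + -0.4934·sin θ = -0.1507
  θ3 = atan2(B,A) + arccos(C/0.5051) = 0.0873

θ₁ = 1.3091, θ₂ = 0.6979, θ₃ = 0.0873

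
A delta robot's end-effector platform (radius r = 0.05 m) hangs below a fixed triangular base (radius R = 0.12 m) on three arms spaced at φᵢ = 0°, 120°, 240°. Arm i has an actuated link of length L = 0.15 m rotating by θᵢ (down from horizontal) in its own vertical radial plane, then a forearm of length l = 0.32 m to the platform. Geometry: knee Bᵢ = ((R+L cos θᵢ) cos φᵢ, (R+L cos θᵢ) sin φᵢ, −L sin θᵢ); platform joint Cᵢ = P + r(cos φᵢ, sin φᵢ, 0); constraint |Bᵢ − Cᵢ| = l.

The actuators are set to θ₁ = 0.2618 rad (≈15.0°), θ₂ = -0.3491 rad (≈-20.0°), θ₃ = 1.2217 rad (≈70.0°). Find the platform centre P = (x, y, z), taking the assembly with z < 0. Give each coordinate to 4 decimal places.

(0.0402, 0.1842, -0.2336)

arm 1 at φ=0.0°: ρ1 = 0.2149;  S1 = (0.2149, 0.0000, -0.0388)
arm 2 at φ=120.0°: ρ2 = 0.2110;  S2 = (-0.1055, 0.1827, 0.0513)
S3 = (0.1213·cos240.0°, 0.1213·sin240.0°, -0.1410) = (-0.0607, -0.1051, -0.1410)
eliminate P² terms by subtracting sphere 1 from 2 and 3
plane₁₂: -0.6407x+0.3654y+0.1803z = -0.0006
Cramer: x(z) = 0.0146-0.1094z;  y(z) = 0.0241-0.6852z
sphere 1 gives Az²+Bz+C=0 with A=1.4815, B=0.0885, C=-0.0602;  B²−4AC=0.3645;  roots -0.2336, 0.1739;  negative root z = -0.2336
x = 0.0402, y = 0.1842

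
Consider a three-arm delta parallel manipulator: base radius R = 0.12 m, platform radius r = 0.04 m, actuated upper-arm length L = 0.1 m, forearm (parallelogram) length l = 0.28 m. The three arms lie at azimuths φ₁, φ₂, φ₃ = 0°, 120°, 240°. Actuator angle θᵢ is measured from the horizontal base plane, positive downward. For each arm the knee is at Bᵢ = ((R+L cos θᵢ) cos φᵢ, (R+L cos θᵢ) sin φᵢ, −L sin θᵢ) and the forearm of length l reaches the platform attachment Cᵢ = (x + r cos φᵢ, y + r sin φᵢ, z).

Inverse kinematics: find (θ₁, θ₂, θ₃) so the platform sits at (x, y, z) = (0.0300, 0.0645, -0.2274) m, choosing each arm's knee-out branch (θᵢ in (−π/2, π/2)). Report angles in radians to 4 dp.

θ₁ = -0.0006, θ₂ = -0.0874, θ₃ = 0.6979

arm 1 (φ=0.0°): x'=0.0300, y'=0.0645
  e−x'=0.0500;  (l²−L²−(e−x')²−y'²−z²)/2L = 0.0501
  γ=atan2(-0.2274,0.0500)=-1.3544;  ψ=arccos(0.2154)=1.3537;  θ1=γ+ψ≈-0.0006
φ2=120.0° → target in arm frame (0.0409, -0.0582)
  A cos θ + B sin θ = C:  0.0391·cos θ + -0.2274·sin θ = 0.0588
  √(A²+B²)=0.2307;  θ2 = -1.4003+1.3130 ≈ -0.0874
rotate P by −φ3: (-0.0709, -0.0063, -0.2274)
  A=0.1509, B=-0.2274, C=(l²−L²−A²−y'²−z²)/(2L)=-0.0305
  γ=atan2(-0.2274,0.1509)=-0.9851;  ψ=arccos(-0.1119)=1.6830;  θ3=γ+ψ≈0.6979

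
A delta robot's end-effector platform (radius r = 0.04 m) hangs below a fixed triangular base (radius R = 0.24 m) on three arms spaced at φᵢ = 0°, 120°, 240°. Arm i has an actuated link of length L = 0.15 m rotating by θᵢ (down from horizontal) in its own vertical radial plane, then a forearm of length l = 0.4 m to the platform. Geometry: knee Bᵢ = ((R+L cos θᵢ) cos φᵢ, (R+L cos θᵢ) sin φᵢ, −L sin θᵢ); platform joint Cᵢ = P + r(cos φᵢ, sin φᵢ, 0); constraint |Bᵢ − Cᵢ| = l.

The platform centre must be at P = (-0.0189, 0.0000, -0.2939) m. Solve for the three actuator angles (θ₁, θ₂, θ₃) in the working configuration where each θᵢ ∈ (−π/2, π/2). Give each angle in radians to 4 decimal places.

θ₁ = 0.6110, θ₂ = 0.4363, θ₃ = 0.4363

φ1=0.0° → target in arm frame (-0.0189, 0.0000)
  A=0.2189, B=-0.2939, C=(l²−L²−A²−y'²−z²)/(2L)=0.0107
  γ=atan2(-0.2939,0.2189)=-0.9306;  ψ=arccos(0.0292)=1.5416;  θ1=γ+ψ≈0.6110
rotate P by −φ2: (0.0094, 0.0164, -0.2939)
  A cos θ + B sin θ = C:  0.1905·cos θ + -0.2939·sin θ = 0.0485
  √(A²+B²)=0.3503;  θ2 = -0.9956+1.4319 ≈ 0.4363
φ3=240.0° → target in arm frame (0.0095, -0.0164)
  e−x'=0.1905;  (l²−L²−(e−x')²−y'²−z²)/2L = 0.0485
  γ=atan2(-0.2939,0.1905)=-0.9956;  ψ=arccos(0.1384)=1.4319;  θ3=γ+ψ≈0.4363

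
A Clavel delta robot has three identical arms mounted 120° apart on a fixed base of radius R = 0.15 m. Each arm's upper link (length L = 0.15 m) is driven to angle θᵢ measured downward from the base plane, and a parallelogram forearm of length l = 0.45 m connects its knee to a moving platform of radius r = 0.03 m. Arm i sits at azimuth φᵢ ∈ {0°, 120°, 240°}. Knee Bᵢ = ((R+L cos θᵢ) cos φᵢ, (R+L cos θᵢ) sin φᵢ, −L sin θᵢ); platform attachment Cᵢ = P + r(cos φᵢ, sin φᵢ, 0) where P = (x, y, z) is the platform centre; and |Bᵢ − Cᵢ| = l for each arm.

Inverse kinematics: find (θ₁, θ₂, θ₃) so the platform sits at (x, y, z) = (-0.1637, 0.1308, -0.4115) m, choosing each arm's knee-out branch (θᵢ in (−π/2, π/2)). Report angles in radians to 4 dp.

rotate P by −φ1: (-0.1637, 0.1308, -0.4115)
  A cos θ + B sin θ = C:  0.2837·cos θ + -0.4115·sin θ = -0.2898
  γ=atan2(-0.4115,0.2837)=-0.9672;  ψ=arccos(-0.5797)=2.1892;  θ1=γ+ψ≈1.2220
arm 2 (φ=120.0°): x'=0.1951, y'=0.0764
  e−x'=-0.0751;  (l²−L²−(e−x')²−y'²−z²)/2L = -0.0027
  √(A²+B²)=0.4183;  θ2 = -1.7514+1.5772 ≈ -0.1741
arm 3 (φ=240.0°): x'=-0.0314, y'=-0.2072
  e−x'=0.1514;  (l²−L²−(e−x')²−y'²−z²)/2L = -0.1839
  √(A²+B²)=0.4385;  θ3 = -1.2182+2.0037 ≈ 0.7855

θ₁ = 1.2220, θ₂ = -0.1741, θ₃ = 0.7855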